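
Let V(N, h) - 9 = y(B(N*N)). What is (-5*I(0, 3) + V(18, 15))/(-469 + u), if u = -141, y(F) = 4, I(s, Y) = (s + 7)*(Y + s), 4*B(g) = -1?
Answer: 46/305 ≈ 0.15082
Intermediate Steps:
B(g) = -¼ (B(g) = (¼)*(-1) = -¼)
I(s, Y) = (7 + s)*(Y + s)
V(N, h) = 13 (V(N, h) = 9 + 4 = 13)
(-5*I(0, 3) + V(18, 15))/(-469 + u) = (-5*(0² + 7*3 + 7*0 + 3*0) + 13)/(-469 - 141) = (-5*(0 + 21 + 0 + 0) + 13)/(-610) = -(-5*21 + 13)/610 = -(-105 + 13)/610 = -1/610*(-92) = 46/305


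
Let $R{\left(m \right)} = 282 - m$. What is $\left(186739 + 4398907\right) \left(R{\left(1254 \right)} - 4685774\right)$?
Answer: $-21491758047916$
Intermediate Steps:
$\left(186739 + 4398907\right) \left(R{\left(1254 \right)} - 4685774\right) = \left(186739 + 4398907\right) \left(\left(282 - 1254\right) - 4685774\right) = 4585646 \left(\left(282 - 1254\right) - 4685774\right) = 4585646 \left(-972 - 4685774\right) = 4585646 \left(-4686746\right) = -21491758047916$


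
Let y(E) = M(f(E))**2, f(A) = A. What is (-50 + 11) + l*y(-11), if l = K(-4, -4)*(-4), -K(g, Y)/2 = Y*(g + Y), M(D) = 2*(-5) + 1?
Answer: 20697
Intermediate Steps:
M(D) = -9 (M(D) = -10 + 1 = -9)
K(g, Y) = -2*Y*(Y + g) (K(g, Y) = -2*Y*(g + Y) = -2*Y*(Y + g))
l = 256 (l = -2*(-4)*(-4 - 4)*(-4) = -2*(-4)*(-8)*(-4) = -64*(-4) = 256)
y(E) = 81 (y(E) = (-9)**2 = 81)
(-50 + 11) + l*y(-11) = (-50 + 11) + 256*81 = -39 + 20736 = 20697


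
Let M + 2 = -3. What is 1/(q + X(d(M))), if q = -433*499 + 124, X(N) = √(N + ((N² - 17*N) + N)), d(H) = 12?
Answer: -71981/15543793095 - 2*I/15543793095 ≈ -4.6308e-6 - 1.2867e-10*I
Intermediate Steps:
M = -5 (M = -2 - 3 = -5)
X(N) = √(N² - 15*N) (X(N) = √(N + (N² - 16*N)) = √(N² - 15*N))
q = -215943 (q = -216067 + 124 = -215943)
1/(q + X(d(M))) = 1/(-215943 + √(12*(-15 + 12))) = 1/(-215943 + √(12*(-3))) = 1/(-215943 + √(-36)) = 1/(-215943 + 6*I) = (-215943 - 6*I)/46631379285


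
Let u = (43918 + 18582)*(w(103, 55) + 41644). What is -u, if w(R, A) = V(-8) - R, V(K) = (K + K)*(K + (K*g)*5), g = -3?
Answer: -2484312500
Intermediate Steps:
V(K) = -28*K**2 (V(K) = (K + K)*(K + (K*(-3))*5) = (2*K)*(K - 3*K*5) = (2*K)*(K - 15*K) = (2*K)*(-14*K) = -28*K**2)
w(R, A) = -1792 - R (w(R, A) = -28*(-8)**2 - R = -28*64 - R = -1792 - R)
u = 2484312500 (u = (43918 + 18582)*((-1792 - 1*103) + 41644) = 62500*((-1792 - 103) + 41644) = 62500*(-1895 + 41644) = 62500*39749 = 2484312500)
-u = -1*2484312500 = -2484312500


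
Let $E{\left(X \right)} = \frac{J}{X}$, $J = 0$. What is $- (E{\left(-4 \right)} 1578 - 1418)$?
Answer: $1418$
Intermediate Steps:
$E{\left(X \right)} = 0$ ($E{\left(X \right)} = \frac{0}{X} = 0$)
$- (E{\left(-4 \right)} 1578 - 1418) = - (0 \cdot 1578 - 1418) = - (0 - 1418) = \left(-1\right) \left(-1418\right) = 1418$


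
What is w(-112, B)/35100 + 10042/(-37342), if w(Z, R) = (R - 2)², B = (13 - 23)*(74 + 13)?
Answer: 3505223141/163838025 ≈ 21.394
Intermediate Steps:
B = -870 (B = -10*87 = -870)
w(Z, R) = (-2 + R)²
w(-112, B)/35100 + 10042/(-37342) = (-2 - 870)²/35100 + 10042/(-37342) = (-872)²*(1/35100) + 10042*(-1/37342) = 760384*(1/35100) - 5021/18671 = 190096/8775 - 5021/18671 = 3505223141/163838025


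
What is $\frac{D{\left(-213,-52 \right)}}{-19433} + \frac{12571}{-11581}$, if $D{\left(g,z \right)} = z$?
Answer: $- \frac{243690031}{225053573} \approx -1.0828$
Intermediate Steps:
$\frac{D{\left(-213,-52 \right)}}{-19433} + \frac{12571}{-11581} = - \frac{52}{-19433} + \frac{12571}{-11581} = \left(-52\right) \left(- \frac{1}{19433}\right) + 12571 \left(- \frac{1}{11581}\right) = \frac{52}{19433} - \frac{12571}{11581} = - \frac{243690031}{225053573}$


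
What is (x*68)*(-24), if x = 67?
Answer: -109344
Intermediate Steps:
(x*68)*(-24) = (67*68)*(-24) = 4556*(-24) = -109344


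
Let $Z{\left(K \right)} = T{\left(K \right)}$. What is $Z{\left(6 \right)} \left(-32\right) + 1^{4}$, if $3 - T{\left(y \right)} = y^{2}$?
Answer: $1057$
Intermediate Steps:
$T{\left(y \right)} = 3 - y^{2}$
$Z{\left(K \right)} = 3 - K^{2}$
$Z{\left(6 \right)} \left(-32\right) + 1^{4} = \left(3 - 6^{2}\right) \left(-32\right) + 1^{4} = \left(3 - 36\right) \left(-32\right) + 1 = \left(-33\right) \left(-32\right) + 1 = 1056 + 1 = 1057$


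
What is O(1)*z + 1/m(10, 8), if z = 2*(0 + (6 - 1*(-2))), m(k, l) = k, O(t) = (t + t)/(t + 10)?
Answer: 331/110 ≈ 3.0091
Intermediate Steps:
O(t) = 2*t/(10 + t) (O(t) = (2*t)/(10 + t) = 2*t/(10 + t))
z = 16 (z = 2*(0 + (6 + 2)) = 2*(0 + 8) = 2*8 = 16)
O(1)*z + 1/m(10, 8) = (2*1/(10 + 1))*16 + 1/10 = (2*1/11)*16 + ⅒ = (2*1*(1/11))*16 + ⅒ = (2/11)*16 + ⅒ = 32/11 + ⅒ = 331/110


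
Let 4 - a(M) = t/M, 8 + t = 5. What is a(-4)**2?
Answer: 169/16 ≈ 10.563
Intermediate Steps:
t = -3 (t = -8 + 5 = -3)
a(M) = 4 + 3/M (a(M) = 4 - (-3)/M = 4 + 3/M)
a(-4)**2 = (4 + 3/(-4))**2 = (4 + 3*(-1/4))**2 = (4 - 3/4)**2 = (13/4)**2 = 169/16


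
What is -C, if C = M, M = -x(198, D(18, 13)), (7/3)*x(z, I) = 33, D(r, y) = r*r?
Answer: 99/7 ≈ 14.143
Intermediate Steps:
D(r, y) = r²
x(z, I) = 99/7 (x(z, I) = (3/7)*33 = 99/7)
M = -99/7 (M = -1*99/7 = -99/7 ≈ -14.143)
C = -99/7 ≈ -14.143
-C = -1*(-99/7) = 99/7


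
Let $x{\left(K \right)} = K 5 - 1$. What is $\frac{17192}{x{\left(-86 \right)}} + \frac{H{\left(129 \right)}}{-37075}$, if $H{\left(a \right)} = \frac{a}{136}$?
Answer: $- \frac{86685557999}{2173188200} \approx -39.889$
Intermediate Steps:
$x{\left(K \right)} = -1 + 5 K$ ($x{\left(K \right)} = 5 K - 1 = -1 + 5 K$)
$H{\left(a \right)} = \frac{a}{136}$ ($H{\left(a \right)} = a \frac{1}{136} = \frac{a}{136}$)
$\frac{17192}{x{\left(-86 \right)}} + \frac{H{\left(129 \right)}}{-37075} = \frac{17192}{-1 + 5 \left(-86\right)} + \frac{\frac{1}{136} \cdot 129}{-37075} = \frac{17192}{-1 - 430} + \frac{129}{136} \left(- \frac{1}{37075}\right) = \frac{17192}{-431} - \frac{129}{5042200} = 17192 \left(- \frac{1}{431}\right) - \frac{129}{5042200} = - \frac{17192}{431} - \frac{129}{5042200} = - \frac{86685557999}{2173188200}$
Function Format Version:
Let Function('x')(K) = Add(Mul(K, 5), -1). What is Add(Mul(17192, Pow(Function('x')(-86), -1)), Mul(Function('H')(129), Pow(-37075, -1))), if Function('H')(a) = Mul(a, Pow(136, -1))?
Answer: Rational(-86685557999, 2173188200) ≈ -39.889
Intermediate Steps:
Function('x')(K) = Add(-1, Mul(5, K)) (Function('x')(K) = Add(Mul(5, K), -1) = Add(-1, Mul(5, K)))
Function('H')(a) = Mul(Rational(1, 136), a) (Function('H')(a) = Mul(a, Rational(1, 136)) = Mul(Rational(1, 136), a))
Add(Mul(17192, Pow(Function('x')(-86), -1)), Mul(Function('H')(129), Pow(-37075, -1))) = Add(Mul(17192, Pow(Add(-1, Mul(5, -86)), -1)), Mul(Mul(Rational(1, 136), 129), Pow(-37075, -1))) = Add(Mul(17192, Pow(Add(-1, -430), -1)), Mul(Rational(129, 136), Rational(-1, 37075))) = Add(Mul(17192, Pow(-431, -1)), Rational(-129, 5042200)) = Add(Mul(17192, Rational(-1, 431)), Rational(-129, 5042200)) = Add(Rational(-17192, 431), Rational(-129, 5042200)) = Rational(-86685557999, 2173188200)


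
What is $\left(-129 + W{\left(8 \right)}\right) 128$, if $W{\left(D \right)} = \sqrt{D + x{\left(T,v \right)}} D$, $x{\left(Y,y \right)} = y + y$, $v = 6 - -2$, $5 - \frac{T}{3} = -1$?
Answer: $-16512 + 2048 \sqrt{6} \approx -11495.0$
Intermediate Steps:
$T = 18$ ($T = 15 - -3 = 15 + 3 = 18$)
$v = 8$ ($v = 6 + 2 = 8$)
$x{\left(Y,y \right)} = 2 y$
$W{\left(D \right)} = D \sqrt{16 + D}$ ($W{\left(D \right)} = \sqrt{D + 2 \cdot 8} D = \sqrt{D + 16} D = \sqrt{16 + D} D = D \sqrt{16 + D}$)
$\left(-129 + W{\left(8 \right)}\right) 128 = \left(-129 + 8 \sqrt{16 + 8}\right) 128 = \left(-129 + 8 \sqrt{24}\right) 128 = \left(-129 + 8 \cdot 2 \sqrt{6}\right) 128 = \left(-129 + 16 \sqrt{6}\right) 128 = -16512 + 2048 \sqrt{6}$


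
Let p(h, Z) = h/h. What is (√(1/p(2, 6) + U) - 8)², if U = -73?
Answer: -8 - 96*I*√2 ≈ -8.0 - 135.76*I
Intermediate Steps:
p(h, Z) = 1
(√(1/p(2, 6) + U) - 8)² = (√(1/1 - 73) - 8)² = (√(1 - 73) - 8)² = (√(-72) - 8)² = (6*I*√2 - 8)² = (-8 + 6*I*√2)²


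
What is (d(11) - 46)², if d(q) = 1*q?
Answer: 1225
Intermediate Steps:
d(q) = q
(d(11) - 46)² = (11 - 46)² = (-35)² = 1225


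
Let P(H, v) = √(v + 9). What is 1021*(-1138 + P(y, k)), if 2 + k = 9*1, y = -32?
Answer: -1157814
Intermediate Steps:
k = 7 (k = -2 + 9*1 = -2 + 9 = 7)
P(H, v) = √(9 + v)
1021*(-1138 + P(y, k)) = 1021*(-1138 + √(9 + 7)) = 1021*(-1138 + √16) = 1021*(-1138 + 4) = 1021*(-1134) = -1157814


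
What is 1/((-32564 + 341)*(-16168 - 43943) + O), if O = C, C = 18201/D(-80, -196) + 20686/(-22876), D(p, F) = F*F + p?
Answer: 219243584/424665340486559647 ≈ 5.1627e-10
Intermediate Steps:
D(p, F) = p + F**2 (D(p, F) = F**2 + p = p + F**2)
C = -94163105/219243584 (C = 18201/(-80 + (-196)**2) + 20686/(-22876) = 18201/(-80 + 38416) + 20686*(-1/22876) = 18201/38336 - 10343/11438 = -94163105/219243584 ≈ -0.42949)
O = -94163105/219243584 ≈ -0.42949
1/((-32564 + 341)*(-16168 - 43943) + O) = 1/((-32564 + 341)*(-16168 - 43943) - 94163105/219243584) = 1/(-32223*(-60111) - 94163105/219243584) = 1/(1936956753 - 94163105/219243584) = 1/(424665340486559647/219243584) = 219243584/424665340486559647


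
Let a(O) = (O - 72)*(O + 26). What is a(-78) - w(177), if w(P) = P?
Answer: 7623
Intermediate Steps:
a(O) = (-72 + O)*(26 + O)
a(-78) - w(177) = (-1872 + (-78)² - 46*(-78)) - 1*177 = (-1872 + 6084 + 3588) - 177 = 7800 - 177 = 7623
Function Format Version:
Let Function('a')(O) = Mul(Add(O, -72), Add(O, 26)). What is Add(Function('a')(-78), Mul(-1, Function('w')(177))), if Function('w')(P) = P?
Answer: 7623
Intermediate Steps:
Function('a')(O) = Mul(Add(-72, O), Add(26, O))
Add(Function('a')(-78), Mul(-1, Function('w')(177))) = Add(Add(-1872, Pow(-78, 2), Mul(-46, -78)), Mul(-1, 177)) = Add(Add(-1872, 6084, 3588), -177) = Add(7800, -177) = 7623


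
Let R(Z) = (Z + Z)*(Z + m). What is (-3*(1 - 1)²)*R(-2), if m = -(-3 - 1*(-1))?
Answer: 0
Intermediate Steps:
m = 2 (m = -(-3 + 1) = -1*(-2) = 2)
R(Z) = 2*Z*(2 + Z) (R(Z) = (Z + Z)*(Z + 2) = (2*Z)*(2 + Z) = 2*Z*(2 + Z))
(-3*(1 - 1)²)*R(-2) = (-3*(1 - 1)²)*(2*(-2)*(2 - 2)) = (-3*0²)*(2*(-2)*0) = -3*0*0 = 0*0 = 0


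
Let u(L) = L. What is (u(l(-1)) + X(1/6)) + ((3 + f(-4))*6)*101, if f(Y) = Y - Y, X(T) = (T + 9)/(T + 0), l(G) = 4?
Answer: 1877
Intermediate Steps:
X(T) = (9 + T)/T
f(Y) = 0
(u(l(-1)) + X(1/6)) + ((3 + f(-4))*6)*101 = (4 + (9 + 1/6)/(1/6)) + ((3 + 0)*6)*101 = (4 + (9 + 1/6)/(1/6)) + (3*6)*101 = (4 + 6*(55/6)) + 18*101 = (4 + 55) + 1818 = 59 + 1818 = 1877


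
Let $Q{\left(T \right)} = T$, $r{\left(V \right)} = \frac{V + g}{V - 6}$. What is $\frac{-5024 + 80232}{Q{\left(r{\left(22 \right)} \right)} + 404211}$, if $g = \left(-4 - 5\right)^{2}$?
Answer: $\frac{1203328}{6467479} \approx 0.18606$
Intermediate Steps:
$g = 81$ ($g = \left(-9\right)^{2} = 81$)
$r{\left(V \right)} = \frac{81 + V}{-6 + V}$ ($r{\left(V \right)} = \frac{V + 81}{V - 6} = \frac{81 + V}{-6 + V}$)
$\frac{-5024 + 80232}{Q{\left(r{\left(22 \right)} \right)} + 404211} = \frac{-5024 + 80232}{\frac{81 + 22}{-6 + 22} + 404211} = \frac{75208}{\frac{1}{16} \cdot 103 + 404211} = \frac{75208}{\frac{103}{16} + 404211} = \frac{75208}{\frac{6467479}{16}} = 75208 \cdot \frac{16}{6467479} = \frac{1203328}{6467479}$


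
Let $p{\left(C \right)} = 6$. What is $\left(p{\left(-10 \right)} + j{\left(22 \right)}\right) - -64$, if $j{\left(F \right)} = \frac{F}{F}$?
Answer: $71$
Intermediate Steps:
$j{\left(F \right)} = 1$
$\left(p{\left(-10 \right)} + j{\left(22 \right)}\right) - -64 = \left(6 + 1\right) - -64 = 7 + 64 = 71$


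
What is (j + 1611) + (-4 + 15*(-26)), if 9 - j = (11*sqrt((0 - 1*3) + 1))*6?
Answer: 1226 - 66*I*sqrt(2) ≈ 1226.0 - 93.338*I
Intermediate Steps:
j = 9 - 66*I*sqrt(2) (j = 9 - 11*sqrt((0 - 1*3) + 1)*6 = 9 - 11*sqrt((0 - 3) + 1)*6 = 9 - 11*sqrt(-3 + 1)*6 = 9 - 11*sqrt(-2)*6 = 9 - 11*(I*sqrt(2))*6 = 9 - 11*I*sqrt(2)*6 = 9 - 66*I*sqrt(2) ≈ 9.0 - 93.338*I)
(j + 1611) + (-4 + 15*(-26)) = ((9 - 66*I*sqrt(2)) + 1611) + (-4 + 15*(-26)) = (1620 - 66*I*sqrt(2)) + (-4 - 390) = (1620 - 66*I*sqrt(2)) - 394 = 1226 - 66*I*sqrt(2)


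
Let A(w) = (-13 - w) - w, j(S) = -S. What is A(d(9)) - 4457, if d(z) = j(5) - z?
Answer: -4442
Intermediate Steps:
d(z) = -5 - z (d(z) = -1*5 - z = -5 - z)
A(w) = -13 - 2*w
A(d(9)) - 4457 = (-13 - 2*(-5 - 1*9)) - 4457 = (-13 - 2*(-5 - 9)) - 4457 = (-13 - 2*(-14)) - 4457 = (-13 + 28) - 4457 = 15 - 4457 = -4442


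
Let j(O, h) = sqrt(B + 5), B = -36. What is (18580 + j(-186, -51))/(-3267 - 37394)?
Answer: -18580/40661 - I*sqrt(31)/40661 ≈ -0.45695 - 0.00013693*I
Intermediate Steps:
j(O, h) = I*sqrt(31) (j(O, h) = sqrt(-36 + 5) = sqrt(-31) = I*sqrt(31))
(18580 + j(-186, -51))/(-3267 - 37394) = (18580 + I*sqrt(31))/(-3267 - 37394) = (18580 + I*sqrt(31))/(-40661) = (18580 + I*sqrt(31))*(-1/40661) = -18580/40661 - I*sqrt(31)/40661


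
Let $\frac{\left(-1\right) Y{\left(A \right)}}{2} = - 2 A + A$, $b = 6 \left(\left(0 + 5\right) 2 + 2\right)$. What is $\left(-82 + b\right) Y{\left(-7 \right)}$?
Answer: $140$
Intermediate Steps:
$b = 72$ ($b = 6 \left(5 \cdot 2 + 2\right) = 6 \left(10 + 2\right) = 6 \cdot 12 = 72$)
$Y{\left(A \right)} = 2 A$ ($Y{\left(A \right)} = - 2 \left(- 2 A + A\right) = - 2 \left(- A\right) = 2 A$)
$\left(-82 + b\right) Y{\left(-7 \right)} = \left(-82 + 72\right) 2 \left(-7\right) = \left(-10\right) \left(-14\right) = 140$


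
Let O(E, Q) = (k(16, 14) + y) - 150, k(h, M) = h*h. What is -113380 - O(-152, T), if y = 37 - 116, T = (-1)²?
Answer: -113407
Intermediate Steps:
k(h, M) = h²
T = 1
y = -79
O(E, Q) = 27 (O(E, Q) = (16² - 79) - 150 = (256 - 79) - 150 = 177 - 150 = 27)
-113380 - O(-152, T) = -113380 - 1*27 = -113380 - 27 = -113407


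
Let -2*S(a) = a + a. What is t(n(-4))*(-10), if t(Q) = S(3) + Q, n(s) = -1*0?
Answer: 30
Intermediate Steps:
n(s) = 0
S(a) = -a (S(a) = -(a + a)/2 = -a)
t(Q) = -3 + Q (t(Q) = -1*3 + Q = -3 + Q)
t(n(-4))*(-10) = (-3 + 0)*(-10) = -3*(-10) = 30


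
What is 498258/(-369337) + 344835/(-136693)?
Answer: -195468705189/50485782541 ≈ -3.8718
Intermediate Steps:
498258/(-369337) + 344835/(-136693) = 498258*(-1/369337) + 344835*(-1/136693) = -498258/369337 - 344835/136693 = -195468705189/50485782541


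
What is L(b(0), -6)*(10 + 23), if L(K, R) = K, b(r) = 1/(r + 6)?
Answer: 11/2 ≈ 5.5000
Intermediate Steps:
b(r) = 1/(6 + r)
L(b(0), -6)*(10 + 23) = (10 + 23)/(6 + 0) = 33/6 = (⅙)*33 = 11/2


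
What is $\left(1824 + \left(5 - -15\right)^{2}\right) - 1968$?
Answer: $256$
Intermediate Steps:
$\left(1824 + \left(5 - -15\right)^{2}\right) - 1968 = \left(1824 + \left(5 + 15\right)^{2}\right) - 1968 = \left(1824 + 20^{2}\right) - 1968 = \left(1824 + 400\right) - 1968 = 2224 - 1968 = 256$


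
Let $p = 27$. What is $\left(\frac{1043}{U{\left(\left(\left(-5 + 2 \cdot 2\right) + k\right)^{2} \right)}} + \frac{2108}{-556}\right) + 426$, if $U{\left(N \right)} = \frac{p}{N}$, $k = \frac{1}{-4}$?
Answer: $\frac{28977209}{60048} \approx 482.57$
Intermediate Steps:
$k = - \frac{1}{4} \approx -0.25$
$U{\left(N \right)} = \frac{27}{N}$
$\left(\frac{1043}{U{\left(\left(\left(-5 + 2 \cdot 2\right) + k\right)^{2} \right)}} + \frac{2108}{-556}\right) + 426 = \left(\frac{1043}{27 \frac{1}{\left(\left(-5 + 2 \cdot 2\right) - \frac{1}{4}\right)^{2}}} + \frac{2108}{-556}\right) + 426 = \left(\frac{1043}{27 \frac{1}{\left(\left(-5 + 4\right) - \frac{1}{4}\right)^{2}}} + 2108 \left(- \frac{1}{556}\right)\right) + 426 = \left(\frac{1043}{27 \frac{1}{\left(-1 - \frac{1}{4}\right)^{2}}} - \frac{527}{139}\right) + 426 = \left(\frac{1043}{27 \frac{1}{\left(- \frac{5}{4}\right)^{2}}} - \frac{527}{139}\right) + 426 = \left(\frac{1043}{27 \frac{1}{\frac{25}{16}}} - \frac{527}{139}\right) + 426 = \left(\frac{1043}{27 \cdot \frac{16}{25}} - \frac{527}{139}\right) + 426 = \left(\frac{1043}{\frac{432}{25}} - \frac{527}{139}\right) + 426 = \left(1043 \cdot \frac{25}{432} - \frac{527}{139}\right) + 426 = \left(\frac{26075}{432} - \frac{527}{139}\right) + 426 = \frac{3396761}{60048} + 426 = \frac{28977209}{60048}$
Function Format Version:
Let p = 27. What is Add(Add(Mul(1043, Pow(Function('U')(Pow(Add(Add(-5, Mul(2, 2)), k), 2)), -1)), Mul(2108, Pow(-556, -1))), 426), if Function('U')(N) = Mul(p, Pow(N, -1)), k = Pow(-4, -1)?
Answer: Rational(28977209, 60048) ≈ 482.57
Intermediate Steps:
k = Rational(-1, 4) ≈ -0.25000
Function('U')(N) = Mul(27, Pow(N, -1))
Add(Add(Mul(1043, Pow(Function('U')(Pow(Add(Add(-5, Mul(2, 2)), k), 2)), -1)), Mul(2108, Pow(-556, -1))), 426) = Add(Add(Mul(1043, Pow(Mul(27, Pow(Pow(Add(Add(-5, Mul(2, 2)), Rational(-1, 4)), 2), -1)), -1)), Mul(2108, Pow(-556, -1))), 426) = Add(Add(Mul(1043, Pow(Mul(27, Pow(Pow(Add(Add(-5, 4), Rational(-1, 4)), 2), -1)), -1)), Mul(2108, Rational(-1, 556))), 426) = Add(Add(Mul(1043, Pow(Mul(27, Pow(Pow(Add(-1, Rational(-1, 4)), 2), -1)), -1)), Rational(-527, 139)), 426) = Add(Add(Mul(1043, Pow(Mul(27, Pow(Pow(Rational(-5, 4), 2), -1)), -1)), Rational(-527, 139)), 426) = Add(Add(Mul(1043, Pow(Mul(27, Pow(Rational(25, 16), -1)), -1)), Rational(-527, 139)), 426) = Add(Add(Mul(1043, Pow(Mul(27, Rational(16, 25)), -1)), Rational(-527, 139)), 426) = Add(Add(Mul(1043, Pow(Rational(432, 25), -1)), Rational(-527, 139)), 426) = Add(Add(Mul(1043, Rational(25, 432)), Rational(-527, 139)), 426) = Add(Add(Rational(26075, 432), Rational(-527, 139)), 426) = Add(Rational(3396761, 60048), 426) = Rational(28977209, 60048)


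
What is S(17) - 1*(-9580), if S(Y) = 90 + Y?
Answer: 9687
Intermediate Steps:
S(17) - 1*(-9580) = (90 + 17) - 1*(-9580) = 107 + 9580 = 9687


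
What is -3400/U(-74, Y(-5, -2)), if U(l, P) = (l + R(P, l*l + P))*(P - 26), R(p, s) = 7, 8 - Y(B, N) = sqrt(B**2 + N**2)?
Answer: -12240/3953 + 680*sqrt(29)/3953 ≈ -2.1700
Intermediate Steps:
Y(B, N) = 8 - sqrt(B**2 + N**2)
U(l, P) = (-26 + P)*(7 + l) (U(l, P) = (l + 7)*(P - 26) = (7 + l)*(-26 + P) = (-26 + P)*(7 + l))
-3400/U(-74, Y(-5, -2)) = -3400/(-182 - 26*(-74) + 7*(8 - sqrt((-5)**2 + (-2)**2)) + (8 - sqrt((-5)**2 + (-2)**2))*(-74)) = -3400/(-182 + 1924 + 7*(8 - sqrt(25 + 4)) + (8 - sqrt(25 + 4))*(-74)) = -3400/(-182 + 1924 + 7*(8 - sqrt(29)) + (8 - sqrt(29))*(-74)) = -3400/(-182 + 1924 + (56 - 7*sqrt(29)) + (-592 + 74*sqrt(29))) = -3400/(1206 + 67*sqrt(29))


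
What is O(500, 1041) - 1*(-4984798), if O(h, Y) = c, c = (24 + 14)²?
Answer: 4986242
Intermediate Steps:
c = 1444 (c = 38² = 1444)
O(h, Y) = 1444
O(500, 1041) - 1*(-4984798) = 1444 - 1*(-4984798) = 1444 + 4984798 = 4986242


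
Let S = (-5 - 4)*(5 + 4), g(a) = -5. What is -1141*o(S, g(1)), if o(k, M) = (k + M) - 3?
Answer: 101549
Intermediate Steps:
S = -81 (S = -9*9 = -81)
o(k, M) = -3 + M + k (o(k, M) = (M + k) - 3 = -3 + M + k)
-1141*o(S, g(1)) = -1141*(-3 - 5 - 81) = -1141*(-89) = 101549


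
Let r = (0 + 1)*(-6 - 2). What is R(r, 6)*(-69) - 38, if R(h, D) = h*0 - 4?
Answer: 238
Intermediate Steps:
r = -8 (r = 1*(-8) = -8)
R(h, D) = -4 (R(h, D) = 0 - 4 = -4)
R(r, 6)*(-69) - 38 = -4*(-69) - 38 = 276 - 38 = 238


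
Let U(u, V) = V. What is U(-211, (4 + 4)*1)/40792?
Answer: 1/5099 ≈ 0.00019612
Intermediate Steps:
U(-211, (4 + 4)*1)/40792 = ((4 + 4)*1)/40792 = (8*1)*(1/40792) = 8*(1/40792) = 1/5099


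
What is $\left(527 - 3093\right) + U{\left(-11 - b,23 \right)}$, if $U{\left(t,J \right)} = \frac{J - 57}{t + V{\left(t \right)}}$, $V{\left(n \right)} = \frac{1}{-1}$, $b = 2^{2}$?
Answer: $- \frac{20511}{8} \approx -2563.9$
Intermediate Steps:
$b = 4$
$V{\left(n \right)} = -1$
$U{\left(t,J \right)} = \frac{-57 + J}{-1 + t}$ ($U{\left(t,J \right)} = \frac{J - 57}{t - 1} = \frac{-57 + J}{-1 + t}$)
$\left(527 - 3093\right) + U{\left(-11 - b,23 \right)} = \left(527 - 3093\right) + \frac{-57 + 23}{-1 - 15} = -2566 + \frac{1}{-1 - 15} \left(-34\right) = -2566 + \frac{1}{-16} \left(-34\right) = -2566 - - \frac{17}{8} = -2566 + \frac{17}{8} = - \frac{20511}{8}$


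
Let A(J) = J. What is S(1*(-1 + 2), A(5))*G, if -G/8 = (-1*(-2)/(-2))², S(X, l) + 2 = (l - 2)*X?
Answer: -8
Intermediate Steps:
S(X, l) = -2 + X*(-2 + l) (S(X, l) = -2 + (l - 2)*X = -2 + (-2 + l)*X = -2 + X*(-2 + l))
G = -8 (G = -8*1² = -8*(-1)² = -8*1 = -8)
S(1*(-1 + 2), A(5))*G = (-2 - 2*(-1 + 2) + (1*(-1 + 2))*5)*(-8) = (-2 - 2 + (1*1)*5)*(-8) = (-2 - 2*1 + 1*5)*(-8) = (-2 - 2 + 5)*(-8) = 1*(-8) = -8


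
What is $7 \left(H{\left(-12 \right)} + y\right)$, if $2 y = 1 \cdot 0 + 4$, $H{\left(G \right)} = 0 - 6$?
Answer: $-28$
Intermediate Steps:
$H{\left(G \right)} = -6$
$y = 2$ ($y = \frac{1 \cdot 0 + 4}{2} = \frac{0 + 4}{2} = \frac{1}{2} \cdot 4 = 2$)
$7 \left(H{\left(-12 \right)} + y\right) = 7 \left(-6 + 2\right) = 7 \left(-4\right) = -28$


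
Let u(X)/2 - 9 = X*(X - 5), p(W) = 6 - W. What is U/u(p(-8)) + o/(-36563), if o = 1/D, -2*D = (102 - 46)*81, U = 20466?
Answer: 31428531041/414624420 ≈ 75.800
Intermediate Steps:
u(X) = 18 + 2*X*(-5 + X) (u(X) = 18 + 2*(X*(X - 5)) = 18 + 2*(X*(-5 + X)) = 18 + 2*X*(-5 + X))
D = -2268 (D = -(102 - 46)*81/2 = -28*81 = -½*4536 = -2268)
o = -1/2268 (o = 1/(-2268) = -1/2268 ≈ -0.00044092)
U/u(p(-8)) + o/(-36563) = 20466/(18 - 10*(6 - 1*(-8)) + 2*(6 - 1*(-8))²) - 1/2268/(-36563) = 20466/(18 - 10*(6 + 8) + 2*(6 + 8)²) - 1/2268*(-1/36563) = 20466/(18 - 10*14 + 2*14²) + 1/82924884 = 20466/(18 - 140 + 2*196) + 1/82924884 = 20466/(18 - 140 + 392) + 1/82924884 = 20466/270 + 1/82924884 = 20466*(1/270) + 1/82924884 = 379/5 + 1/82924884 = 31428531041/414624420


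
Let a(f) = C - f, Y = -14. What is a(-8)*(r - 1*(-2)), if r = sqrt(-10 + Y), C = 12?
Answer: 40 + 40*I*sqrt(6) ≈ 40.0 + 97.98*I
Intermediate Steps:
r = 2*I*sqrt(6) (r = sqrt(-10 - 14) = sqrt(-24) = 2*I*sqrt(6) ≈ 4.899*I)
a(f) = 12 - f
a(-8)*(r - 1*(-2)) = (12 - 1*(-8))*(2*I*sqrt(6) - 1*(-2)) = (12 + 8)*(2*I*sqrt(6) + 2) = 20*(2 + 2*I*sqrt(6)) = 40 + 40*I*sqrt(6)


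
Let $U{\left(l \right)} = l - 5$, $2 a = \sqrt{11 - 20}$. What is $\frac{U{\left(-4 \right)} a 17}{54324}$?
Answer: $- \frac{17 i}{4024} \approx - 0.0042247 i$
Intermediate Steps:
$a = \frac{3 i}{2}$ ($a = \frac{\sqrt{11 - 20}}{2} = \frac{\sqrt{-9}}{2} = \frac{3 i}{2} \approx 1.5 i$)
$U{\left(l \right)} = -5 + l$ ($U{\left(l \right)} = l - 5 = -5 + l$)
$\frac{U{\left(-4 \right)} a 17}{54324} = \frac{\left(-5 - 4\right) \frac{3 i}{2} \cdot 17}{54324} = - 9 \frac{3 i}{2} \cdot 17 \cdot \frac{1}{54324} = - \frac{27 i}{2} \cdot 17 \cdot \frac{1}{54324} = - \frac{459 i}{2} \cdot \frac{1}{54324} = - \frac{17 i}{4024}$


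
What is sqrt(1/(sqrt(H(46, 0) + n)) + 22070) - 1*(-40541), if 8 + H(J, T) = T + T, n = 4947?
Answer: 40541 + sqrt(538369422470 + 4939*sqrt(4939))/4939 ≈ 40690.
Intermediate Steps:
H(J, T) = -8 + 2*T (H(J, T) = -8 + (T + T) = -8 + 2*T)
sqrt(1/(sqrt(H(46, 0) + n)) + 22070) - 1*(-40541) = sqrt(1/(sqrt((-8 + 2*0) + 4947)) + 22070) - 1*(-40541) = sqrt(1/(sqrt((-8 + 0) + 4947)) + 22070) + 40541 = sqrt(1/(sqrt(-8 + 4947)) + 22070) + 40541 = sqrt(1/(sqrt(4939)) + 22070) + 40541 = sqrt(sqrt(4939)/4939 + 22070) + 40541 = sqrt(22070 + sqrt(4939)/4939) + 40541 = 40541 + sqrt(22070 + sqrt(4939)/4939)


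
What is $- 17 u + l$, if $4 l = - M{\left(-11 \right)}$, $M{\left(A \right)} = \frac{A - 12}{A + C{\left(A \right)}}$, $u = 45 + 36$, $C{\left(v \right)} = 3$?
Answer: $- \frac{44087}{32} \approx -1377.7$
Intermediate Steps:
$u = 81$
$M{\left(A \right)} = \frac{-12 + A}{3 + A}$ ($M{\left(A \right)} = \frac{A - 12}{A + 3} = \frac{-12 + A}{3 + A}$)
$l = - \frac{23}{32}$ ($l = \frac{\left(-1\right) \frac{-12 - 11}{3 - 11}}{4} = \frac{\left(-1\right) \frac{1}{-8} \left(-23\right)}{4} = \frac{\left(-1\right) \left(\left(- \frac{1}{8}\right) \left(-23\right)\right)}{4} = \frac{\left(-1\right) \frac{23}{8}}{4} = \frac{1}{4} \left(- \frac{23}{8}\right) = - \frac{23}{32} \approx -0.71875$)
$- 17 u + l = \left(-17\right) 81 - \frac{23}{32} = -1377 - \frac{23}{32} = - \frac{44087}{32}$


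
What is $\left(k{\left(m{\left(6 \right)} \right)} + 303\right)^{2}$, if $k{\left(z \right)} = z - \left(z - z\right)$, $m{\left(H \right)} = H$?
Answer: $95481$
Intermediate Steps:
$k{\left(z \right)} = z$ ($k{\left(z \right)} = z - 0 = z + 0 = z$)
$\left(k{\left(m{\left(6 \right)} \right)} + 303\right)^{2} = \left(6 + 303\right)^{2} = 309^{2} = 95481$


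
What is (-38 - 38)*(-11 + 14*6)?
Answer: -5548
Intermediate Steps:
(-38 - 38)*(-11 + 14*6) = -76*(-11 + 84) = -76*73 = -5548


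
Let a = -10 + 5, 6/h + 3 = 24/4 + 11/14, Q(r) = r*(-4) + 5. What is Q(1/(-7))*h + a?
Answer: 203/53 ≈ 3.8302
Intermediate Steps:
Q(r) = 5 - 4*r (Q(r) = -4*r + 5 = 5 - 4*r)
h = 84/53 (h = 6/(-3 + (24/4 + 11/14)) = 6/(-3 + (24*(¼) + 11*(1/14))) = 6/(-3 + (6 + 11/14)) = 6/(-3 + 95/14) = 6/(53/14) = 6*(14/53) = 84/53 ≈ 1.5849)
a = -5
Q(1/(-7))*h + a = (5 - 4/(-7))*(84/53) - 5 = (5 - 4*(-1)/7)*(84/53) - 5 = (5 - 4*(-⅐))*(84/53) - 5 = (5 + 4/7)*(84/53) - 5 = (39/7)*(84/53) - 5 = 468/53 - 5 = 203/53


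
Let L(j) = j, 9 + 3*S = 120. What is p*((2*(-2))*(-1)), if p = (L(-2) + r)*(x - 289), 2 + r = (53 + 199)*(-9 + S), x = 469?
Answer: 5077440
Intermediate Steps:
S = 37 (S = -3 + (⅓)*120 = -3 + 40 = 37)
r = 7054 (r = -2 + (53 + 199)*(-9 + 37) = -2 + 252*28 = -2 + 7056 = 7054)
p = 1269360 (p = (-2 + 7054)*(469 - 289) = 7052*180 = 1269360)
p*((2*(-2))*(-1)) = 1269360*((2*(-2))*(-1)) = 1269360*(-4*(-1)) = 1269360*4 = 5077440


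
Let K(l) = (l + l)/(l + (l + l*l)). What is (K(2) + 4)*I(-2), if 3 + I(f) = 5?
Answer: 9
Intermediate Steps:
I(f) = 2 (I(f) = -3 + 5 = 2)
K(l) = 2*l/(l**2 + 2*l) (K(l) = (2*l)/(l + (l + l**2)) = (2*l)/(l**2 + 2*l) = 2*l/(l**2 + 2*l))
(K(2) + 4)*I(-2) = (2/(2 + 2) + 4)*2 = (2/4 + 4)*2 = (2*(1/4) + 4)*2 = (1/2 + 4)*2 = (9/2)*2 = 9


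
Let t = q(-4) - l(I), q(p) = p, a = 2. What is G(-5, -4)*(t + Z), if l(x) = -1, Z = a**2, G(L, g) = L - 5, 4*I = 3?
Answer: -10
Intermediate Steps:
I = 3/4 (I = (1/4)*3 = 3/4 ≈ 0.75000)
G(L, g) = -5 + L
Z = 4 (Z = 2**2 = 4)
t = -3 (t = -4 - 1*(-1) = -4 + 1 = -3)
G(-5, -4)*(t + Z) = (-5 - 5)*(-3 + 4) = -10*1 = -10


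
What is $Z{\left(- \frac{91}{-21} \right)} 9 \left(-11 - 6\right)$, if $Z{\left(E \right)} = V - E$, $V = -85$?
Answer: $13668$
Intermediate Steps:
$Z{\left(E \right)} = -85 - E$
$Z{\left(- \frac{91}{-21} \right)} 9 \left(-11 - 6\right) = \left(-85 - - \frac{91}{-21}\right) 9 \left(-11 - 6\right) = \left(-85 - \left(-91\right) \left(- \frac{1}{21}\right)\right) 9 \left(-17\right) = \left(-85 - \frac{13}{3}\right) \left(-153\right) = \left(- \frac{268}{3}\right) \left(-153\right) = 13668$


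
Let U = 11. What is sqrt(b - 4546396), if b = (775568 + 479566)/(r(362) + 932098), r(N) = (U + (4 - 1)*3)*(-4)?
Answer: I*sqrt(987315012862035973)/466009 ≈ 2132.2*I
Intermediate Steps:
r(N) = -80 (r(N) = (11 + (4 - 1)*3)*(-4) = (11 + 3*3)*(-4) = (11 + 9)*(-4) = 20*(-4) = -80)
b = 627567/466009 (b = (775568 + 479566)/(-80 + 932098) = 1255134/932018 = 1255134*(1/932018) = 627567/466009 ≈ 1.3467)
sqrt(b - 4546396) = sqrt(627567/466009 - 4546396) = sqrt(-2118660825997/466009) = I*sqrt(987315012862035973)/466009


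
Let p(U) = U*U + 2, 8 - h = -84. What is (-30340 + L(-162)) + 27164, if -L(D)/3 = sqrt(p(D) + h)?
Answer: -3176 - 3*sqrt(26338) ≈ -3662.9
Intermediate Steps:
h = 92 (h = 8 - 1*(-84) = 8 + 84 = 92)
p(U) = 2 + U**2 (p(U) = U**2 + 2 = 2 + U**2)
L(D) = -3*sqrt(94 + D**2) (L(D) = -3*sqrt((2 + D**2) + 92) = -3*sqrt(94 + D**2))
(-30340 + L(-162)) + 27164 = (-30340 - 3*sqrt(94 + (-162)**2)) + 27164 = (-30340 - 3*sqrt(94 + 26244)) + 27164 = (-30340 - 3*sqrt(26338)) + 27164 = -3176 - 3*sqrt(26338)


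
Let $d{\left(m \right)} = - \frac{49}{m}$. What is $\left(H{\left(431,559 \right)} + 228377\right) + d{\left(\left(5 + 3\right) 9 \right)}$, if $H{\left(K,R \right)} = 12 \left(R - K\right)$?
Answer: $\frac{16553687}{72} \approx 2.2991 \cdot 10^{5}$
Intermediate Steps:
$H{\left(K,R \right)} = - 12 K + 12 R$
$\left(H{\left(431,559 \right)} + 228377\right) + d{\left(\left(5 + 3\right) 9 \right)} = \left(\left(\left(-12\right) 431 + 12 \cdot 559\right) + 228377\right) - \frac{49}{\left(5 + 3\right) 9} = \left(\left(-5172 + 6708\right) + 228377\right) - \frac{49}{8 \cdot 9} = \left(1536 + 228377\right) - \frac{49}{72} = 229913 - \frac{49}{72} = \frac{16553687}{72}$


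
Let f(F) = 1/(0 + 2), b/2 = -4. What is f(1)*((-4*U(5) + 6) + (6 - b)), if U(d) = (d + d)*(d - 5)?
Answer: 10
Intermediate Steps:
U(d) = 2*d*(-5 + d) (U(d) = (2*d)*(-5 + d) = 2*d*(-5 + d))
b = -8 (b = 2*(-4) = -8)
f(F) = ½ (f(F) = 1/2 = ½)
f(1)*((-4*U(5) + 6) + (6 - b)) = ((-8*5*(-5 + 5) + 6) + (6 - 1*(-8)))/2 = ((-8*5*0 + 6) + (6 + 8))/2 = ((-4*0 + 6) + 14)/2 = ((0 + 6) + 14)/2 = (6 + 14)/2 = (½)*20 = 10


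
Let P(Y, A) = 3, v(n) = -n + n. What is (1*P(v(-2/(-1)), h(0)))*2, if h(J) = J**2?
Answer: 6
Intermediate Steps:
v(n) = 0
(1*P(v(-2/(-1)), h(0)))*2 = (1*3)*2 = 3*2 = 6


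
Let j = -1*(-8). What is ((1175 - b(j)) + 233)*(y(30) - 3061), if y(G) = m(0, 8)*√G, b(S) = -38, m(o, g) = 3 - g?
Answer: -4426206 - 7230*√30 ≈ -4.4658e+6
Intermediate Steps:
j = 8
y(G) = -5*√G (y(G) = (3 - 1*8)*√G = (3 - 8)*√G = -5*√G)
((1175 - b(j)) + 233)*(y(30) - 3061) = ((1175 - 1*(-38)) + 233)*(-5*√30 - 3061) = ((1175 + 38) + 233)*(-3061 - 5*√30) = (1213 + 233)*(-3061 - 5*√30) = 1446*(-3061 - 5*√30) = -4426206 - 7230*√30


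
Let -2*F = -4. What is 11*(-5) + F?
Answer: -53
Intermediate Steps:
F = 2 (F = -½*(-4) = 2)
11*(-5) + F = 11*(-5) + 2 = -55 + 2 = -53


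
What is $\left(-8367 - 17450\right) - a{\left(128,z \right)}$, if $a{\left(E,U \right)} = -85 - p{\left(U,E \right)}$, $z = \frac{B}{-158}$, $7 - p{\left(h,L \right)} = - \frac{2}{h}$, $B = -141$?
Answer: $- \frac{3626909}{141} \approx -25723.0$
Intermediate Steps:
$p{\left(h,L \right)} = 7 + \frac{2}{h}$ ($p{\left(h,L \right)} = 7 - - \frac{2}{h} = 7 + \frac{2}{h}$)
$z = \frac{141}{158}$ ($z = - \frac{141}{-158} = \left(-141\right) \left(- \frac{1}{158}\right) = \frac{141}{158} \approx 0.8924$)
$a{\left(E,U \right)} = -92 - \frac{2}{U}$ ($a{\left(E,U \right)} = -85 - \left(7 + \frac{2}{U}\right) = -92 - \frac{2}{U}$)
$\left(-8367 - 17450\right) - a{\left(128,z \right)} = \left(-8367 - 17450\right) - \left(-92 - \frac{2}{\frac{141}{158}}\right) = \left(-8367 - 17450\right) - \left(-92 - \frac{316}{141}\right) = -25817 - \left(-92 - \frac{316}{141}\right) = -25817 - - \frac{13288}{141} = -25817 + \frac{13288}{141} = - \frac{3626909}{141}$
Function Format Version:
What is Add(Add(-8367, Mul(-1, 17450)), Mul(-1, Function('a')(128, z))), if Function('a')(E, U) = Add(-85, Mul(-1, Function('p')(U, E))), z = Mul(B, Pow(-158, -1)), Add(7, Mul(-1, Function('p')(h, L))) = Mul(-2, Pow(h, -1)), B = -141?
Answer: Rational(-3626909, 141) ≈ -25723.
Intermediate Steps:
Function('p')(h, L) = Add(7, Mul(2, Pow(h, -1))) (Function('p')(h, L) = Add(7, Mul(-1, Mul(-2, Pow(h, -1)))) = Add(7, Mul(2, Pow(h, -1))))
z = Rational(141, 158) (z = Mul(-141, Pow(-158, -1)) = Mul(-141, Rational(-1, 158)) = Rational(141, 158) ≈ 0.89240)
Function('a')(E, U) = Add(-92, Mul(-2, Pow(U, -1))) (Function('a')(E, U) = Add(-85, Mul(-1, Add(7, Mul(2, Pow(U, -1))))) = Add(-85, Add(-7, Mul(-2, Pow(U, -1)))) = Add(-92, Mul(-2, Pow(U, -1))))
Add(Add(-8367, Mul(-1, 17450)), Mul(-1, Function('a')(128, z))) = Add(Add(-8367, Mul(-1, 17450)), Mul(-1, Add(-92, Mul(-2, Pow(Rational(141, 158), -1))))) = Add(Add(-8367, -17450), Mul(-1, Add(-92, Mul(-2, Rational(158, 141))))) = Add(-25817, Mul(-1, Add(-92, Rational(-316, 141)))) = Add(-25817, Mul(-1, Rational(-13288, 141))) = Add(-25817, Rational(13288, 141)) = Rational(-3626909, 141)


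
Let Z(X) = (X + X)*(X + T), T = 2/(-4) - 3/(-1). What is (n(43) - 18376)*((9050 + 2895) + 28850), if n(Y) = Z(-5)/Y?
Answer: -32233883685/43 ≈ -7.4963e+8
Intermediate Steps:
T = 5/2 (T = 2*(-¼) - 3*(-1) = -½ + 3 = 5/2 ≈ 2.5000)
Z(X) = 2*X*(5/2 + X) (Z(X) = (X + X)*(X + 5/2) = (2*X)*(5/2 + X) = 2*X*(5/2 + X))
n(Y) = 25/Y (n(Y) = (-5*(5 + 2*(-5)))/Y = (-5*(5 - 10))/Y = (-5*(-5))/Y = 25/Y)
(n(43) - 18376)*((9050 + 2895) + 28850) = (25/43 - 18376)*((9050 + 2895) + 28850) = (25*(1/43) - 18376)*(11945 + 28850) = (25/43 - 18376)*40795 = -790143/43*40795 = -32233883685/43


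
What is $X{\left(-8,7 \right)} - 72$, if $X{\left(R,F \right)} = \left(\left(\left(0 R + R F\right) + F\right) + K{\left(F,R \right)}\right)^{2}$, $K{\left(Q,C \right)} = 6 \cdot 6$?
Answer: $97$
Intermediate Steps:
$K{\left(Q,C \right)} = 36$
$X{\left(R,F \right)} = \left(36 + F + F R\right)^{2}$ ($X{\left(R,F \right)} = \left(\left(\left(0 R + R F\right) + F\right) + 36\right)^{2} = \left(\left(\left(0 + F R\right) + F\right) + 36\right)^{2} = \left(\left(F R + F\right) + 36\right)^{2} = \left(\left(F + F R\right) + 36\right)^{2} = \left(36 + F + F R\right)^{2}$)
$X{\left(-8,7 \right)} - 72 = \left(36 + 7 + 7 \left(-8\right)\right)^{2} - 72 = \left(36 + 7 - 56\right)^{2} - 72 = \left(-13\right)^{2} - 72 = 169 - 72 = 97$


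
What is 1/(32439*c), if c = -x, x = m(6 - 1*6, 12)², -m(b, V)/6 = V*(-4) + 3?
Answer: -1/2364803100 ≈ -4.2287e-10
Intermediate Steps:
m(b, V) = -18 + 24*V (m(b, V) = -6*(V*(-4) + 3) = -6*(-4*V + 3) = -6*(3 - 4*V) = -18 + 24*V)
x = 72900 (x = (-18 + 24*12)² = (-18 + 288)² = 270² = 72900)
c = -72900 (c = -1*72900 = -72900)
1/(32439*c) = 1/(32439*(-72900)) = (1/32439)*(-1/72900) = -1/2364803100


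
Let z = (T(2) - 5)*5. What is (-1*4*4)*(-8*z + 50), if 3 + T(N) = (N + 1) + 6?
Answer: -160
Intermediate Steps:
T(N) = 4 + N (T(N) = -3 + ((N + 1) + 6) = -3 + ((1 + N) + 6) = -3 + (7 + N) = 4 + N)
z = 5 (z = ((4 + 2) - 5)*5 = (6 - 5)*5 = 1*5 = 5)
(-1*4*4)*(-8*z + 50) = (-1*4*4)*(-8*5 + 50) = (-4*4)*(-40 + 50) = -16*10 = -160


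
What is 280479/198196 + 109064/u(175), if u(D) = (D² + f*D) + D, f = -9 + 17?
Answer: 3830934043/797738900 ≈ 4.8022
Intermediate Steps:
f = 8
u(D) = D² + 9*D (u(D) = (D² + 8*D) + D = D² + 9*D)
280479/198196 + 109064/u(175) = 280479/198196 + 109064/((175*(9 + 175))) = 280479*(1/198196) + 109064/((175*184)) = 280479/198196 + 109064/32200 = 280479/198196 + 109064*(1/32200) = 280479/198196 + 13633/4025 = 3830934043/797738900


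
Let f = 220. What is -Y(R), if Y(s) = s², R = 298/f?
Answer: -22201/12100 ≈ -1.8348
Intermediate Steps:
R = 149/110 (R = 298/220 = 298*(1/220) = 149/110 ≈ 1.3545)
-Y(R) = -(149/110)² = -1*22201/12100 = -22201/12100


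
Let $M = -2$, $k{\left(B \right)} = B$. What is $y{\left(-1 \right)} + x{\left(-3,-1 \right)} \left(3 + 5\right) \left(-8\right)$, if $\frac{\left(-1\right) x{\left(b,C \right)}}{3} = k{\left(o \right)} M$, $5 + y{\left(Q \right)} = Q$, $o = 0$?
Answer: $-6$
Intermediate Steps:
$y{\left(Q \right)} = -5 + Q$
$x{\left(b,C \right)} = 0$ ($x{\left(b,C \right)} = - 3 \cdot 0 \left(-2\right) = \left(-3\right) 0 = 0$)
$y{\left(-1 \right)} + x{\left(-3,-1 \right)} \left(3 + 5\right) \left(-8\right) = \left(-5 - 1\right) + 0 \left(3 + 5\right) \left(-8\right) = -6 + 0 \cdot 8 \left(-8\right) = -6 + 0 \left(-8\right) = -6 + 0 = -6$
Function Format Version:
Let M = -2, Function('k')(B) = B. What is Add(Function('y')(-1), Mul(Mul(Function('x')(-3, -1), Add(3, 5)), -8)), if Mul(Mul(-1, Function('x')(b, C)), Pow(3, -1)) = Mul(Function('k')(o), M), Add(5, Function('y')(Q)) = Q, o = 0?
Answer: -6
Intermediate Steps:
Function('y')(Q) = Add(-5, Q)
Function('x')(b, C) = 0 (Function('x')(b, C) = Mul(-3, Mul(0, -2)) = Mul(-3, 0) = 0)
Add(Function('y')(-1), Mul(Mul(Function('x')(-3, -1), Add(3, 5)), -8)) = Add(Add(-5, -1), Mul(Mul(0, Add(3, 5)), -8)) = Add(-6, Mul(Mul(0, 8), -8)) = Add(-6, Mul(0, -8)) = Add(-6, 0) = -6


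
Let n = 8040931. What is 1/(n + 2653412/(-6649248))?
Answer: 1662312/13366535429119 ≈ 1.2436e-7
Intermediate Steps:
1/(n + 2653412/(-6649248)) = 1/(8040931 + 2653412/(-6649248)) = 1/(8040931 + 2653412*(-1/6649248)) = 1/(8040931 - 663353/1662312) = 1/(13366535429119/1662312) = 1662312/13366535429119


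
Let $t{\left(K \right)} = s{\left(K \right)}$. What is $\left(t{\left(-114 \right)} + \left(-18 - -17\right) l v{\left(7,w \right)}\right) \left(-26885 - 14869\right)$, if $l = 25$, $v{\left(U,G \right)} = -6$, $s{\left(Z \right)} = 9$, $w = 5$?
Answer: $-6638886$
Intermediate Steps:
$t{\left(K \right)} = 9$
$\left(t{\left(-114 \right)} + \left(-18 - -17\right) l v{\left(7,w \right)}\right) \left(-26885 - 14869\right) = \left(9 + \left(-18 - -17\right) 25 \left(-6\right)\right) \left(-26885 - 14869\right) = \left(9 + \left(-18 + 17\right) 25 \left(-6\right)\right) \left(-41754\right) = \left(9 + \left(-1\right) 25 \left(-6\right)\right) \left(-41754\right) = \left(9 - -150\right) \left(-41754\right) = \left(9 + 150\right) \left(-41754\right) = 159 \left(-41754\right) = -6638886$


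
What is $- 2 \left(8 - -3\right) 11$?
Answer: $-242$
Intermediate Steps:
$- 2 \left(8 - -3\right) 11 = - 2 \left(8 + 3\right) 11 = \left(-2\right) 11 \cdot 11 = \left(-22\right) 11 = -242$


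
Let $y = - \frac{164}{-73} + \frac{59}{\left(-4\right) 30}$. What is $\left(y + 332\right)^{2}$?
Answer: $\frac{8547980758249}{76737600} \approx 1.1139 \cdot 10^{5}$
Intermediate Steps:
$y = \frac{15373}{8760}$ ($y = \left(-164\right) \left(- \frac{1}{73}\right) + \frac{59}{-120} = \frac{164}{73} + 59 \left(- \frac{1}{120}\right) = \frac{164}{73} - \frac{59}{120} = \frac{15373}{8760} \approx 1.7549$)
$\left(y + 332\right)^{2} = \left(\frac{15373}{8760} + 332\right)^{2} = \left(\frac{2923693}{8760}\right)^{2} = \frac{8547980758249}{76737600}$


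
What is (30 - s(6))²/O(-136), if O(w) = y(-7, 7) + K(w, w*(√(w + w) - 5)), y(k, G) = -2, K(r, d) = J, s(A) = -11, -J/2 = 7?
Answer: -1681/16 ≈ -105.06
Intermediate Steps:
J = -14 (J = -2*7 = -14)
K(r, d) = -14
O(w) = -16 (O(w) = -2 - 14 = -16)
(30 - s(6))²/O(-136) = (30 - 1*(-11))²/(-16) = (30 + 11)²*(-1/16) = 41²*(-1/16) = 1681*(-1/16) = -1681/16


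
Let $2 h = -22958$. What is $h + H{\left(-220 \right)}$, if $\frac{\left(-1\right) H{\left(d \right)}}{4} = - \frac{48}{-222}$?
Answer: $- \frac{424755}{37} \approx -11480.0$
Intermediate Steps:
$h = -11479$ ($h = \frac{1}{2} \left(-22958\right) = -11479$)
$H{\left(d \right)} = - \frac{32}{37}$ ($H{\left(d \right)} = - 4 \left(- \frac{48}{-222}\right) = - 4 \left(\left(-48\right) \left(- \frac{1}{222}\right)\right) = \left(-4\right) \frac{8}{37} = - \frac{32}{37}$)
$h + H{\left(-220 \right)} = -11479 - \frac{32}{37} = - \frac{424755}{37}$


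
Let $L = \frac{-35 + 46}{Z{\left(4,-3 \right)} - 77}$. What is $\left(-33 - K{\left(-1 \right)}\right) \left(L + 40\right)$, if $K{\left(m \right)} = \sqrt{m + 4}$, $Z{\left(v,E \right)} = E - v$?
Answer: $- \frac{36839}{28} - \frac{3349 \sqrt{3}}{84} \approx -1384.7$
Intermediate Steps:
$K{\left(m \right)} = \sqrt{4 + m}$
$L = - \frac{11}{84}$ ($L = \frac{-35 + 46}{\left(-3 - 4\right) - 77} = \frac{11}{\left(-3 - 4\right) - 77} = \frac{11}{-7 - 77} = \frac{11}{-84} = 11 \left(- \frac{1}{84}\right) = - \frac{11}{84} \approx -0.13095$)
$\left(-33 - K{\left(-1 \right)}\right) \left(L + 40\right) = \left(-33 - \sqrt{4 - 1}\right) \left(- \frac{11}{84} + 40\right) = \left(-33 - \sqrt{3}\right) \frac{3349}{84} = - \frac{36839}{28} - \frac{3349 \sqrt{3}}{84}$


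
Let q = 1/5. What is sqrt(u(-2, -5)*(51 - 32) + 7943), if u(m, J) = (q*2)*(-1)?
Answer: sqrt(198385)/5 ≈ 89.081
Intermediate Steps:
q = 1/5 (q = 1*(1/5) = 1/5 ≈ 0.20000)
u(m, J) = -2/5 (u(m, J) = ((1/5)*2)*(-1) = (2/5)*(-1) = -2/5)
sqrt(u(-2, -5)*(51 - 32) + 7943) = sqrt(-2*(51 - 32)/5 + 7943) = sqrt(-2/5*19 + 7943) = sqrt(-38/5 + 7943) = sqrt(39677/5) = sqrt(198385)/5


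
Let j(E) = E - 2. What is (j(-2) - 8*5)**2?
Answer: 1936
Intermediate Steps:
j(E) = -2 + E
(j(-2) - 8*5)**2 = ((-2 - 2) - 8*5)**2 = (-4 - 40)**2 = (-44)**2 = 1936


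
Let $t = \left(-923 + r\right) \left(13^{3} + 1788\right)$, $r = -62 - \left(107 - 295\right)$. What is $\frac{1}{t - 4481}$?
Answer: $- \frac{1}{3180526} \approx -3.1441 \cdot 10^{-7}$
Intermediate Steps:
$r = 126$ ($r = -62 - \left(107 - 295\right) = -62 - -188 = -62 + 188 = 126$)
$t = -3176045$ ($t = \left(-923 + 126\right) \left(13^{3} + 1788\right) = - 797 \left(2197 + 1788\right) = \left(-797\right) 3985 = -3176045$)
$\frac{1}{t - 4481} = \frac{1}{-3176045 - 4481} = \frac{1}{-3180526} = - \frac{1}{3180526}$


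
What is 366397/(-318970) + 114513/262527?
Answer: -19887631203/27912745730 ≈ -0.71249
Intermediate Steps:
366397/(-318970) + 114513/262527 = 366397*(-1/318970) + 114513*(1/262527) = -366397/318970 + 38171/87509 = -19887631203/27912745730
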